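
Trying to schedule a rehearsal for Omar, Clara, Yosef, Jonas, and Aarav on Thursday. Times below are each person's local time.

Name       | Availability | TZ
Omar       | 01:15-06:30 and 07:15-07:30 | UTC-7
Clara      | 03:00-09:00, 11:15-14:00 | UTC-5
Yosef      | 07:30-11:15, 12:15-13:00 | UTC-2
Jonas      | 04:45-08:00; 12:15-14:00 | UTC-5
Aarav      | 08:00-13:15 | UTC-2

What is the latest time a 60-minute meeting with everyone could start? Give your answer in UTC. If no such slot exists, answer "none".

Omar in UTC: 08:15-13:30, 14:15-14:30 (add 7h to convert from UTC-7).
Clara in UTC: 08:00-14:00, 16:15-19:00 (add 5h to convert from UTC-5).
Yosef in UTC: 09:30-13:15, 14:15-15:00 (add 2h to convert from UTC-2).
Jonas in UTC: 09:45-13:00, 17:15-19:00 (add 5h to convert from UTC-5).
Aarav in UTC: 10:00-15:15 (add 2h to convert from UTC-2).
Omar ∩ Clara: 08:15-13:30.
Omar ∩ Clara ∩ Yosef: 09:30-13:15.
Omar ∩ Clara ∩ Yosef ∩ Jonas: 09:45-13:00.
Omar ∩ Clara ∩ Yosef ∩ Jonas ∩ Aarav: 10:00-13:00.
So the common availability across everyone is 10:00-13:00.
The last common window of at least 60 minutes is 10:00-13:00; a 60-minute meeting can start as late as 12:00 and still end by 13:00.

12:00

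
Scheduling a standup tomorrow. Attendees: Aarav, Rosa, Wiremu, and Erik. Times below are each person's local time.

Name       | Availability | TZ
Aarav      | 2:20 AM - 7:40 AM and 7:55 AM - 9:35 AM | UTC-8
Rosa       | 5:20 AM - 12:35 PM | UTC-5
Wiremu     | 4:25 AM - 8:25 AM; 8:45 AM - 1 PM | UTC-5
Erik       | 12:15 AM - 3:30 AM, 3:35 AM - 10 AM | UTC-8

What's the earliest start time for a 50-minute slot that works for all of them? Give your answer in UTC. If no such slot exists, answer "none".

Aarav in UTC: 10:20-15:40, 15:55-17:35 (add 8h to convert from UTC-8).
Rosa in UTC: 10:20-17:35 (add 5h to convert from UTC-5).
Wiremu in UTC: 09:25-13:25, 13:45-18:00 (add 5h to convert from UTC-5).
Erik in UTC: 08:15-11:30, 11:35-18:00 (add 8h to convert from UTC-8).
Aarav ∩ Rosa: 10:20-15:40, 15:55-17:35.
Aarav ∩ Rosa ∩ Wiremu: 10:20-13:25, 13:45-15:40, 15:55-17:35.
Aarav ∩ Rosa ∩ Wiremu ∩ Erik: 10:20-11:30, 11:35-13:25, 13:45-15:40, 15:55-17:35.
The first common window of at least 50 minutes is 10:20-11:30, so the earliest start is 10:20.

10:20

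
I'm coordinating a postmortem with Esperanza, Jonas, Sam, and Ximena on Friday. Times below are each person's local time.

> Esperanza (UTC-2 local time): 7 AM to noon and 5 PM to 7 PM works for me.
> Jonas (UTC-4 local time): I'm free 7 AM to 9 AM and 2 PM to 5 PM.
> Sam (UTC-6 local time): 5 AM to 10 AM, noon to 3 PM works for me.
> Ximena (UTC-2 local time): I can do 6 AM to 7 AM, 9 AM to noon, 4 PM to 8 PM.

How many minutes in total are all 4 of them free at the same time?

Esperanza in UTC: 09:00-14:00, 19:00-21:00 (add 2h to convert from UTC-2).
Jonas in UTC: 11:00-13:00, 18:00-21:00 (add 4h to convert from UTC-4).
Sam in UTC: 11:00-16:00, 18:00-21:00 (add 6h to convert from UTC-6).
Ximena in UTC: 08:00-09:00, 11:00-14:00, 18:00-22:00 (add 2h to convert from UTC-2).
Esperanza ∩ Jonas: 11:00-13:00, 19:00-21:00.
Esperanza ∩ Jonas ∩ Sam: 11:00-13:00, 19:00-21:00.
Esperanza ∩ Jonas ∩ Sam ∩ Ximena: 11:00-13:00, 19:00-21:00.
So the common availability across everyone is 11:00-13:00, 19:00-21:00.
Summing the common windows: 120 + 120 = 240 minutes.

240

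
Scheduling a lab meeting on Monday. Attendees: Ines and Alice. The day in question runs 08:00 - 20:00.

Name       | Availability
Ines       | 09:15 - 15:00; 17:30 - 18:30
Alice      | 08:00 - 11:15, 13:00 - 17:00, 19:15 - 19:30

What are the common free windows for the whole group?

09:15-11:15, 13:00-15:00

Ines ∩ Alice: 09:15-11:15, 13:00-15:00.
So the common availability across everyone is 09:15-11:15, 13:00-15:00.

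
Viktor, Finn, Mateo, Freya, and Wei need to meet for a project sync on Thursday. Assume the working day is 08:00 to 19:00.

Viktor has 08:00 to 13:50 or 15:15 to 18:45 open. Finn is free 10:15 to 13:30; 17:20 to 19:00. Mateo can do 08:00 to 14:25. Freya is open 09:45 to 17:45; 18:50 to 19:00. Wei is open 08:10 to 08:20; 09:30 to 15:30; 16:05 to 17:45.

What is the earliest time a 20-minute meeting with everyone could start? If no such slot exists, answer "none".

10:15

Viktor ∩ Finn: 10:15-13:30, 17:20-18:45.
Viktor ∩ Finn ∩ Mateo: 10:15-13:30.
Viktor ∩ Finn ∩ Mateo ∩ Freya: 10:15-13:30.
Viktor ∩ Finn ∩ Mateo ∩ Freya ∩ Wei: 10:15-13:30.
The first common window of at least 20 minutes is 10:15-13:30, so the earliest start is 10:15.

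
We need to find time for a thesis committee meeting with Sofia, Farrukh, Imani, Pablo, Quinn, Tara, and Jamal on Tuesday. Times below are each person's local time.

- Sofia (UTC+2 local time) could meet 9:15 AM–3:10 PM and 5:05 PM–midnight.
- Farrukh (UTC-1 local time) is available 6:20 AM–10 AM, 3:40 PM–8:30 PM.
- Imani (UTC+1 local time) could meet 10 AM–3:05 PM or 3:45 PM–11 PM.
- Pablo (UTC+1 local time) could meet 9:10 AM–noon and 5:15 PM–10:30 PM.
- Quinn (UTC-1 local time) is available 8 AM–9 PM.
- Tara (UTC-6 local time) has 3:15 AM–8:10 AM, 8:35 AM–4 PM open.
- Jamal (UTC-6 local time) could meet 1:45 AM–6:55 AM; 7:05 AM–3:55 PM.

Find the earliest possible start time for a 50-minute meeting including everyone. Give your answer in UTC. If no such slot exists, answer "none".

09:15

Sofia in UTC: 07:15-13:10, 15:05-22:00 (subtract 2h to convert from UTC+2).
Farrukh in UTC: 07:20-11:00, 16:40-21:30 (add 1h to convert from UTC-1).
Imani in UTC: 09:00-14:05, 14:45-22:00 (subtract 1h to convert from UTC+1).
Pablo in UTC: 08:10-11:00, 16:15-21:30 (subtract 1h to convert from UTC+1).
Quinn in UTC: 09:00-22:00 (add 1h to convert from UTC-1).
Tara in UTC: 09:15-14:10, 14:35-22:00 (add 6h to convert from UTC-6).
Jamal in UTC: 07:45-12:55, 13:05-21:55 (add 6h to convert from UTC-6).
Sofia ∩ Farrukh: 07:20-11:00, 16:40-21:30.
Sofia ∩ Farrukh ∩ Imani: 09:00-11:00, 16:40-21:30.
Sofia ∩ Farrukh ∩ Imani ∩ Pablo: 09:00-11:00, 16:40-21:30.
Sofia ∩ Farrukh ∩ Imani ∩ Pablo ∩ Quinn: 09:00-11:00, 16:40-21:30.
Sofia ∩ Farrukh ∩ Imani ∩ Pablo ∩ Quinn ∩ Tara: 09:15-11:00, 16:40-21:30.
Sofia ∩ Farrukh ∩ Imani ∩ Pablo ∩ Quinn ∩ Tara ∩ Jamal: 09:15-11:00, 16:40-21:30.
The first common window of at least 50 minutes is 09:15-11:00, so the earliest start is 09:15.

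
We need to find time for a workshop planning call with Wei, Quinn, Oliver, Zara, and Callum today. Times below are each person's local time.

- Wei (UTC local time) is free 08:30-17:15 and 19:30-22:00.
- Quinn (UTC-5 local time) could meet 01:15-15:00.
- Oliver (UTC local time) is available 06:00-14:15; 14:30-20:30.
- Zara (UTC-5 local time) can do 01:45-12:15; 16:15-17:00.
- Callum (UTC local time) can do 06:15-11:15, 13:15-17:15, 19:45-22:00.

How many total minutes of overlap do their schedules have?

Wei in UTC: 08:30-17:15, 19:30-22:00.
Quinn in UTC: 06:15-20:00 (add 5h to convert from UTC-5).
Oliver in UTC: 06:00-14:15, 14:30-20:30.
Zara in UTC: 06:45-17:15, 21:15-22:00 (add 5h to convert from UTC-5).
Callum in UTC: 06:15-11:15, 13:15-17:15, 19:45-22:00.
Wei ∩ Quinn: 08:30-17:15, 19:30-20:00.
Wei ∩ Quinn ∩ Oliver: 08:30-14:15, 14:30-17:15, 19:30-20:00.
Wei ∩ Quinn ∩ Oliver ∩ Zara: 08:30-14:15, 14:30-17:15.
Wei ∩ Quinn ∩ Oliver ∩ Zara ∩ Callum: 08:30-11:15, 13:15-14:15, 14:30-17:15.
Summing the common windows: 165 + 60 + 165 = 390 minutes.

390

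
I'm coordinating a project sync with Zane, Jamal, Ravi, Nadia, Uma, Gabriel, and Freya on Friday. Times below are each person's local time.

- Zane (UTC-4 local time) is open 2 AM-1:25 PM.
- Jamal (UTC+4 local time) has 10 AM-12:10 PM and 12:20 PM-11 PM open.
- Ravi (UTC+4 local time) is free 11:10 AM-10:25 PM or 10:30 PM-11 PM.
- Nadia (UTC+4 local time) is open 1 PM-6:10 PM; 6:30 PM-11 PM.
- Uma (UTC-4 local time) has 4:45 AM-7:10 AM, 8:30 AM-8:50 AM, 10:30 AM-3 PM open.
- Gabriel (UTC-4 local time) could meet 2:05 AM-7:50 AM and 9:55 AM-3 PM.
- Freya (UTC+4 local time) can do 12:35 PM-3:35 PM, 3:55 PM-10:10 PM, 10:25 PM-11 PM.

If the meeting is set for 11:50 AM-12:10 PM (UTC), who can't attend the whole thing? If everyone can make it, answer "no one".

Freya, Gabriel, Uma

Zane in UTC: 06:00-17:25 (add 4h to convert from UTC-4).
Jamal in UTC: 06:00-08:10, 08:20-19:00 (subtract 4h to convert from UTC+4).
Ravi in UTC: 07:10-18:25, 18:30-19:00 (subtract 4h to convert from UTC+4).
Nadia in UTC: 09:00-14:10, 14:30-19:00 (subtract 4h to convert from UTC+4).
Uma in UTC: 08:45-11:10, 12:30-12:50, 14:30-19:00 (add 4h to convert from UTC-4).
Gabriel in UTC: 06:05-11:50, 13:55-19:00 (add 4h to convert from UTC-4).
Freya in UTC: 08:35-11:35, 11:55-18:10, 18:25-19:00 (subtract 4h to convert from UTC+4).
Zane: free for 11:50-12:10. Jamal: free for 11:50-12:10. Ravi: free for 11:50-12:10. Nadia: free for 11:50-12:10. Uma: not fully free for 11:50-12:10. Gabriel: not fully free for 11:50-12:10. Freya: not fully free for 11:50-12:10.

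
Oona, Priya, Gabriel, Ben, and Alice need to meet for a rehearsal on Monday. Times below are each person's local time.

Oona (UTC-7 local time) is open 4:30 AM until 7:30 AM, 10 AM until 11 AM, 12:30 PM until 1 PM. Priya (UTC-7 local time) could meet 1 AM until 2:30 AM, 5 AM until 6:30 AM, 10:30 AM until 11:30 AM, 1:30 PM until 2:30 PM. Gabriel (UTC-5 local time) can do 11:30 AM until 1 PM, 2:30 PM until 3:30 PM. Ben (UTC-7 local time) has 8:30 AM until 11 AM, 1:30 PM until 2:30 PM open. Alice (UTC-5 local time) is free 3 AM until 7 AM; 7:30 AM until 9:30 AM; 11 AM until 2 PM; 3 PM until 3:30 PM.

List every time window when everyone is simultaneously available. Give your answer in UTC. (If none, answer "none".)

Oona in UTC: 11:30-14:30, 17:00-18:00, 19:30-20:00 (add 7h to convert from UTC-7).
Priya in UTC: 08:00-09:30, 12:00-13:30, 17:30-18:30, 20:30-21:30 (add 7h to convert from UTC-7).
Gabriel in UTC: 16:30-18:00, 19:30-20:30 (add 5h to convert from UTC-5).
Ben in UTC: 15:30-18:00, 20:30-21:30 (add 7h to convert from UTC-7).
Alice in UTC: 08:00-12:00, 12:30-14:30, 16:00-19:00, 20:00-20:30 (add 5h to convert from UTC-5).
Oona ∩ Priya: 12:00-13:30, 17:30-18:00.
Oona ∩ Priya ∩ Gabriel: 17:30-18:00.
Oona ∩ Priya ∩ Gabriel ∩ Ben: 17:30-18:00.
Oona ∩ Priya ∩ Gabriel ∩ Ben ∩ Alice: 17:30-18:00.

17:30-18:00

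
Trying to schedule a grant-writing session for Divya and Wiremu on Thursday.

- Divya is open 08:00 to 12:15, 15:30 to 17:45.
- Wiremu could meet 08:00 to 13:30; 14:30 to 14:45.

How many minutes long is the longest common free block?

Divya ∩ Wiremu: 08:00-12:15.
Those are the intersection windows.
The longest is 08:00-12:15 at 255 minutes.

255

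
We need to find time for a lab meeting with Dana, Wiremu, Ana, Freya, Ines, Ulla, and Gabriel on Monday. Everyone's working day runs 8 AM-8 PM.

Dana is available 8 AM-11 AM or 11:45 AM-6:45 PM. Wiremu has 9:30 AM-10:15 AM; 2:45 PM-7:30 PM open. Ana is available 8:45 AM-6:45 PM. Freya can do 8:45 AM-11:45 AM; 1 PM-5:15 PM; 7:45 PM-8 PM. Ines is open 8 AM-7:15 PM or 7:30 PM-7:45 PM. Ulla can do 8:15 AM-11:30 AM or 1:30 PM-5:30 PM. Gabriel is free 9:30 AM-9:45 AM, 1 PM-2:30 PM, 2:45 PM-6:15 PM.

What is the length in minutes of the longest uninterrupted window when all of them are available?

Dana ∩ Wiremu: 09:30-10:15, 14:45-18:45.
Dana ∩ Wiremu ∩ Ana: 09:30-10:15, 14:45-18:45.
Dana ∩ Wiremu ∩ Ana ∩ Freya: 09:30-10:15, 14:45-17:15.
Dana ∩ Wiremu ∩ Ana ∩ Freya ∩ Ines: 09:30-10:15, 14:45-17:15.
Dana ∩ Wiremu ∩ Ana ∩ Freya ∩ Ines ∩ Ulla: 09:30-10:15, 14:45-17:15.
Dana ∩ Wiremu ∩ Ana ∩ Freya ∩ Ines ∩ Ulla ∩ Gabriel: 09:30-09:45, 14:45-17:15.
The longest is 14:45-17:15 at 150 minutes.

150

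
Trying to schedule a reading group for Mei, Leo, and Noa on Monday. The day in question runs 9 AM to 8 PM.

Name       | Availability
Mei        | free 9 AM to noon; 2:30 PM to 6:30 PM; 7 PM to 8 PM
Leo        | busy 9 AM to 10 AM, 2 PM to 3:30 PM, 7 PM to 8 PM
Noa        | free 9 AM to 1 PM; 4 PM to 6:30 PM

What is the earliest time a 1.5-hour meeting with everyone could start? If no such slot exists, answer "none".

10:00

Mei free: 09:00-12:00, 14:30-18:30, 19:00-20:00.
Leo free: 10:00-14:00, 15:30-19:00 (invert busy blocks within the working day).
Noa free: 09:00-13:00, 16:00-18:30.
Mei ∩ Leo: 10:00-12:00, 15:30-18:30.
Mei ∩ Leo ∩ Noa: 10:00-12:00, 16:00-18:30.
The first common window of at least 90 minutes is 10:00-12:00, so the earliest start is 10:00.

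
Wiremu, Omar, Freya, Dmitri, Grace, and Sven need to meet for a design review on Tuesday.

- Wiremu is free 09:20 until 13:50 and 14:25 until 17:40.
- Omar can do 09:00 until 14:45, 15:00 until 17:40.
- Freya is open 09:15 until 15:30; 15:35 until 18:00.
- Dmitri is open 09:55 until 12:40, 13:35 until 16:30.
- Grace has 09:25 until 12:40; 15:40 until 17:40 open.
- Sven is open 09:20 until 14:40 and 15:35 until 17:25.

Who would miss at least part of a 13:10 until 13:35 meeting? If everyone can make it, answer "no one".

Dmitri, Grace

Wiremu: free for 13:10-13:35. Omar: free for 13:10-13:35. Freya: free for 13:10-13:35. Dmitri: not fully free for 13:10-13:35. Grace: not fully free for 13:10-13:35. Sven: free for 13:10-13:35.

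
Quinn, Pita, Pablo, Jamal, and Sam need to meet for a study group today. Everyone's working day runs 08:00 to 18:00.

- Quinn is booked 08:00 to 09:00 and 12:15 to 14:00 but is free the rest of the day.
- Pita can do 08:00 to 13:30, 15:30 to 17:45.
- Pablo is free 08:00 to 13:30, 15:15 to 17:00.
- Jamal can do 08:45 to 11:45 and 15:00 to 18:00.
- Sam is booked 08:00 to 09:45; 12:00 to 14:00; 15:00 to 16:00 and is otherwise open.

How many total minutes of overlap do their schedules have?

180

Quinn free: 09:00-12:15, 14:00-18:00 (invert busy blocks within the working day).
Pita free: 08:00-13:30, 15:30-17:45.
Pablo free: 08:00-13:30, 15:15-17:00.
Jamal free: 08:45-11:45, 15:00-18:00.
Sam free: 09:45-12:00, 14:00-15:00, 16:00-18:00 (invert busy blocks within the working day).
Quinn ∩ Pita: 09:00-12:15, 15:30-17:45.
Quinn ∩ Pita ∩ Pablo: 09:00-12:15, 15:30-17:00.
Quinn ∩ Pita ∩ Pablo ∩ Jamal: 09:00-11:45, 15:30-17:00.
Quinn ∩ Pita ∩ Pablo ∩ Jamal ∩ Sam: 09:45-11:45, 16:00-17:00.
Summing the common windows: 120 + 60 = 180 minutes.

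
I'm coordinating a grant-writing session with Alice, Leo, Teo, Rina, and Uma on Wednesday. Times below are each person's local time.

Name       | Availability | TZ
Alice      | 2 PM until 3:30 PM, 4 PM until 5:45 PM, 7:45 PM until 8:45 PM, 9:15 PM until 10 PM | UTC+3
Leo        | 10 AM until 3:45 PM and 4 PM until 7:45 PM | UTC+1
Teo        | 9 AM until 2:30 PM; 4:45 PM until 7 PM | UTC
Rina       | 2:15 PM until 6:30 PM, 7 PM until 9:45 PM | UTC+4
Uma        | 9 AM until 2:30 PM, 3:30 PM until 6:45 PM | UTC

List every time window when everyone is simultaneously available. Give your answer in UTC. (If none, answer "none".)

Alice in UTC: 11:00-12:30, 13:00-14:45, 16:45-17:45, 18:15-19:00 (subtract 3h to convert from UTC+3).
Leo in UTC: 09:00-14:45, 15:00-18:45 (subtract 1h to convert from UTC+1).
Teo in UTC: 09:00-14:30, 16:45-19:00.
Rina in UTC: 10:15-14:30, 15:00-17:45 (subtract 4h to convert from UTC+4).
Uma in UTC: 09:00-14:30, 15:30-18:45.
Alice ∩ Leo: 11:00-12:30, 13:00-14:45, 16:45-17:45, 18:15-18:45.
Alice ∩ Leo ∩ Teo: 11:00-12:30, 13:00-14:30, 16:45-17:45, 18:15-18:45.
Alice ∩ Leo ∩ Teo ∩ Rina: 11:00-12:30, 13:00-14:30, 16:45-17:45.
Alice ∩ Leo ∩ Teo ∩ Rina ∩ Uma: 11:00-12:30, 13:00-14:30, 16:45-17:45.

11:00-12:30, 13:00-14:30, 16:45-17:45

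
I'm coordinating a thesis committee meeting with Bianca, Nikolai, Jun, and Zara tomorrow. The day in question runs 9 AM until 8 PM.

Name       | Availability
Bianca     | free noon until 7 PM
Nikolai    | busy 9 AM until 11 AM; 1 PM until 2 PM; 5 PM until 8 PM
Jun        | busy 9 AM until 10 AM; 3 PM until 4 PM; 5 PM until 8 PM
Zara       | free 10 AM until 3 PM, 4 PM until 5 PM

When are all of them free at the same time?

12:00-13:00, 14:00-15:00, 16:00-17:00

Bianca free: 12:00-19:00.
Nikolai free: 11:00-13:00, 14:00-17:00 (invert busy blocks within the working day).
Jun free: 10:00-15:00, 16:00-17:00 (invert busy blocks within the working day).
Zara free: 10:00-15:00, 16:00-17:00.
Bianca ∩ Nikolai: 12:00-13:00, 14:00-17:00.
Bianca ∩ Nikolai ∩ Jun: 12:00-13:00, 14:00-15:00, 16:00-17:00.
Bianca ∩ Nikolai ∩ Jun ∩ Zara: 12:00-13:00, 14:00-15:00, 16:00-17:00.
Those are the intersection windows.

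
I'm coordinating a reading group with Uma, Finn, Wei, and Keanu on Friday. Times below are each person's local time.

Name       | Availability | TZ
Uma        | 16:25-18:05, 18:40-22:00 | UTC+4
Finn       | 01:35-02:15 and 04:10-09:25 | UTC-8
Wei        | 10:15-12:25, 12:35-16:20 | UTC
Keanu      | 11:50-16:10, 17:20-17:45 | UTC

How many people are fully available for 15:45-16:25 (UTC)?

2

Uma in UTC: 12:25-14:05, 14:40-18:00 (subtract 4h to convert from UTC+4).
Finn in UTC: 09:35-10:15, 12:10-17:25 (add 8h to convert from UTC-8).
Wei in UTC: 10:15-12:25, 12:35-16:20.
Keanu in UTC: 11:50-16:10, 17:20-17:45.
Uma and Finn can make the full 15:45-16:25 slot — that's 2.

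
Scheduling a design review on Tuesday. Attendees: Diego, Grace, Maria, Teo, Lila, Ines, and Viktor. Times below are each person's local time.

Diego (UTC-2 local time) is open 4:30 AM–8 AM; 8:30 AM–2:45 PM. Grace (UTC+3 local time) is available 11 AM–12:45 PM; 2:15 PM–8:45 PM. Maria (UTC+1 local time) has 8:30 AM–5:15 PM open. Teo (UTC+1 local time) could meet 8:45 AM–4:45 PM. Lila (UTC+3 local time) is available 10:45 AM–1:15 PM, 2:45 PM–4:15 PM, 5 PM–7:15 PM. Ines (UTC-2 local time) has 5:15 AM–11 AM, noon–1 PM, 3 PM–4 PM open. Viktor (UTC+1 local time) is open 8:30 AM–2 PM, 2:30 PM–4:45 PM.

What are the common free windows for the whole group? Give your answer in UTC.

08:00-09:45, 11:45-13:00, 14:00-15:00

Diego in UTC: 06:30-10:00, 10:30-16:45 (add 2h to convert from UTC-2).
Grace in UTC: 08:00-09:45, 11:15-17:45 (subtract 3h to convert from UTC+3).
Maria in UTC: 07:30-16:15 (subtract 1h to convert from UTC+1).
Teo in UTC: 07:45-15:45 (subtract 1h to convert from UTC+1).
Lila in UTC: 07:45-10:15, 11:45-13:15, 14:00-16:15 (subtract 3h to convert from UTC+3).
Ines in UTC: 07:15-13:00, 14:00-15:00, 17:00-18:00 (add 2h to convert from UTC-2).
Viktor in UTC: 07:30-13:00, 13:30-15:45 (subtract 1h to convert from UTC+1).
Diego ∩ Grace: 08:00-09:45, 11:15-16:45.
Diego ∩ Grace ∩ Maria: 08:00-09:45, 11:15-16:15.
Diego ∩ Grace ∩ Maria ∩ Teo: 08:00-09:45, 11:15-15:45.
Diego ∩ Grace ∩ Maria ∩ Teo ∩ Lila: 08:00-09:45, 11:45-13:15, 14:00-15:45.
Diego ∩ Grace ∩ Maria ∩ Teo ∩ Lila ∩ Ines: 08:00-09:45, 11:45-13:00, 14:00-15:00.
Diego ∩ Grace ∩ Maria ∩ Teo ∩ Lila ∩ Ines ∩ Viktor: 08:00-09:45, 11:45-13:00, 14:00-15:00.
So the common availability across everyone is 08:00-09:45, 11:45-13:00, 14:00-15:00.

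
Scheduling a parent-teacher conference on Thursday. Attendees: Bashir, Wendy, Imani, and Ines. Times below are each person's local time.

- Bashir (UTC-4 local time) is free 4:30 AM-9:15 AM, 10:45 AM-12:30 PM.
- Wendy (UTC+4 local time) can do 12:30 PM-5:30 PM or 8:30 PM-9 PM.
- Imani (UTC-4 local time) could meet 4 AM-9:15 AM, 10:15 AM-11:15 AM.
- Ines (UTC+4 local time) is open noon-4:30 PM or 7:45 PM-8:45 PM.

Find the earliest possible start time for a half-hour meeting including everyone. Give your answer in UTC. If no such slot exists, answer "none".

Bashir in UTC: 08:30-13:15, 14:45-16:30 (add 4h to convert from UTC-4).
Wendy in UTC: 08:30-13:30, 16:30-17:00 (subtract 4h to convert from UTC+4).
Imani in UTC: 08:00-13:15, 14:15-15:15 (add 4h to convert from UTC-4).
Ines in UTC: 08:00-12:30, 15:45-16:45 (subtract 4h to convert from UTC+4).
Bashir ∩ Wendy: 08:30-13:15.
Bashir ∩ Wendy ∩ Imani: 08:30-13:15.
Bashir ∩ Wendy ∩ Imani ∩ Ines: 08:30-12:30.
The first common window of at least 30 minutes is 08:30-12:30, so the earliest start is 08:30.

08:30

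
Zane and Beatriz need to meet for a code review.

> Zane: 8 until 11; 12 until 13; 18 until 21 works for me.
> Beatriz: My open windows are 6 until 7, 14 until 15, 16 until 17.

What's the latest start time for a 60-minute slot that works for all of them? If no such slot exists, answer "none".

none

Zane ∩ Beatriz: ∅.
There is no time when everyone is free.
No common window is at least 60 minutes long.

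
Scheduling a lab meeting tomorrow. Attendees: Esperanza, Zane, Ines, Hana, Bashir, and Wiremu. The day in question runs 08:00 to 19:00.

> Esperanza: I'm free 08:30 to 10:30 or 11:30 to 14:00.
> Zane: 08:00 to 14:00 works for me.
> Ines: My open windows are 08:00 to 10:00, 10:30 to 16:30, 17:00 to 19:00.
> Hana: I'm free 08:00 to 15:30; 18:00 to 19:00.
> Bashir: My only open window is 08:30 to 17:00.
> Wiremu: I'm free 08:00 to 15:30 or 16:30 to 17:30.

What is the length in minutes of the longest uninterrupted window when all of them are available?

150

Esperanza ∩ Zane: 08:30-10:30, 11:30-14:00.
Esperanza ∩ Zane ∩ Ines: 08:30-10:00, 11:30-14:00.
Esperanza ∩ Zane ∩ Ines ∩ Hana: 08:30-10:00, 11:30-14:00.
Esperanza ∩ Zane ∩ Ines ∩ Hana ∩ Bashir: 08:30-10:00, 11:30-14:00.
Esperanza ∩ Zane ∩ Ines ∩ Hana ∩ Bashir ∩ Wiremu: 08:30-10:00, 11:30-14:00.
The longest is 11:30-14:00 at 150 minutes.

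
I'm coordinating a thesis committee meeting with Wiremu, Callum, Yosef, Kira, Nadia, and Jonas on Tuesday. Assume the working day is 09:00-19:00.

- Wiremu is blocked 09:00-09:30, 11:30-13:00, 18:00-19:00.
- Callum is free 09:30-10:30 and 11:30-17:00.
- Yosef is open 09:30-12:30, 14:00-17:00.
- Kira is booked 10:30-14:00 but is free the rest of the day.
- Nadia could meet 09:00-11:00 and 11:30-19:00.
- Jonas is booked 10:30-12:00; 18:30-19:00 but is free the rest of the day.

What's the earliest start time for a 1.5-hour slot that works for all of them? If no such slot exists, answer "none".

Wiremu free: 09:30-11:30, 13:00-18:00 (invert busy blocks within the working day).
Callum free: 09:30-10:30, 11:30-17:00.
Yosef free: 09:30-12:30, 14:00-17:00.
Kira free: 09:00-10:30, 14:00-19:00 (invert busy blocks within the working day).
Nadia free: 09:00-11:00, 11:30-19:00.
Jonas free: 09:00-10:30, 12:00-18:30 (invert busy blocks within the working day).
Wiremu ∩ Callum: 09:30-10:30, 13:00-17:00.
Wiremu ∩ Callum ∩ Yosef: 09:30-10:30, 14:00-17:00.
Wiremu ∩ Callum ∩ Yosef ∩ Kira: 09:30-10:30, 14:00-17:00.
Wiremu ∩ Callum ∩ Yosef ∩ Kira ∩ Nadia: 09:30-10:30, 14:00-17:00.
Wiremu ∩ Callum ∩ Yosef ∩ Kira ∩ Nadia ∩ Jonas: 09:30-10:30, 14:00-17:00.
The first common window of at least 90 minutes is 14:00-17:00, so the earliest start is 14:00.

14:00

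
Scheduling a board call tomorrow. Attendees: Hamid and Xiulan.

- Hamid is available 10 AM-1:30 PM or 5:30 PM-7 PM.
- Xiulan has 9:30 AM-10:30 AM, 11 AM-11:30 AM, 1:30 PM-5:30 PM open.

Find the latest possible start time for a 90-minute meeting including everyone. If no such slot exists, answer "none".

none

Hamid ∩ Xiulan: 10:00-10:30, 11:00-11:30.
No common window is at least 90 minutes long.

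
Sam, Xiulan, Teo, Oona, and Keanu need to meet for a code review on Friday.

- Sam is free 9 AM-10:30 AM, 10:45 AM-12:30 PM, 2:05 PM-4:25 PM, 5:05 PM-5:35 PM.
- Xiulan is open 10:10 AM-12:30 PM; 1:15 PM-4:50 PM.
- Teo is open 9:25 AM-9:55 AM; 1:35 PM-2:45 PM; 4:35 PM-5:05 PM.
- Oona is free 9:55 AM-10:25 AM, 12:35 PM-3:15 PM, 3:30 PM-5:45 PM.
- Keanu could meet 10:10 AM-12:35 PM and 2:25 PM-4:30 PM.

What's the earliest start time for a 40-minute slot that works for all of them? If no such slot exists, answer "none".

Sam ∩ Xiulan: 10:10-10:30, 10:45-12:30, 14:05-16:25.
Sam ∩ Xiulan ∩ Teo: 14:05-14:45.
Sam ∩ Xiulan ∩ Teo ∩ Oona: 14:05-14:45.
Sam ∩ Xiulan ∩ Teo ∩ Oona ∩ Keanu: 14:25-14:45.
Those are the intersection windows.
No common window is at least 40 minutes long.

none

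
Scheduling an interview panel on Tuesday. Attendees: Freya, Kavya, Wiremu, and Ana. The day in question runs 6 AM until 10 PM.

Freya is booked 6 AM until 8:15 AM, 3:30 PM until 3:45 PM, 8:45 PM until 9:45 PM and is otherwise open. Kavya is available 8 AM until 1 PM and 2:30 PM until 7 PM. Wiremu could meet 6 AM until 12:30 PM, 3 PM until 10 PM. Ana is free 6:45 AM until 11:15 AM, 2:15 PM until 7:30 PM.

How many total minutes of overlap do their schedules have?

405

Freya free: 08:15-15:30, 15:45-20:45, 21:45-22:00 (invert busy blocks within the working day).
Kavya free: 08:00-13:00, 14:30-19:00.
Wiremu free: 06:00-12:30, 15:00-22:00.
Ana free: 06:45-11:15, 14:15-19:30.
Freya ∩ Kavya: 08:15-13:00, 14:30-15:30, 15:45-19:00.
Freya ∩ Kavya ∩ Wiremu: 08:15-12:30, 15:00-15:30, 15:45-19:00.
Freya ∩ Kavya ∩ Wiremu ∩ Ana: 08:15-11:15, 15:00-15:30, 15:45-19:00.
Summing the common windows: 180 + 30 + 195 = 405 minutes.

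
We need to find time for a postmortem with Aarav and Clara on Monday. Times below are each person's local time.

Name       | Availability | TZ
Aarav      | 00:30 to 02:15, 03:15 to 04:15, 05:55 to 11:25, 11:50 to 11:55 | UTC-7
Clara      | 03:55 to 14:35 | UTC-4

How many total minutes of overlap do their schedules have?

Aarav in UTC: 07:30-09:15, 10:15-11:15, 12:55-18:25, 18:50-18:55 (add 7h to convert from UTC-7).
Clara in UTC: 07:55-18:35 (add 4h to convert from UTC-4).
Aarav ∩ Clara: 07:55-09:15, 10:15-11:15, 12:55-18:25.
Summing the common windows: 80 + 60 + 330 = 470 minutes.

470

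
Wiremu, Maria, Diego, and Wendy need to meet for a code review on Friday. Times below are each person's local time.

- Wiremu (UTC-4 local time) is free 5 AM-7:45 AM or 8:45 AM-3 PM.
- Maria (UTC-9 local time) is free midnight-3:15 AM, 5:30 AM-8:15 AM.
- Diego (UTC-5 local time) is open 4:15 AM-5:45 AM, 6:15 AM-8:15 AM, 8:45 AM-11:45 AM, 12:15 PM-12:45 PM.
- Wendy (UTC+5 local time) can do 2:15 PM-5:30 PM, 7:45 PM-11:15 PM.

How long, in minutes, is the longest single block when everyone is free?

Wiremu in UTC: 09:00-11:45, 12:45-19:00 (add 4h to convert from UTC-4).
Maria in UTC: 09:00-12:15, 14:30-17:15 (add 9h to convert from UTC-9).
Diego in UTC: 09:15-10:45, 11:15-13:15, 13:45-16:45, 17:15-17:45 (add 5h to convert from UTC-5).
Wendy in UTC: 09:15-12:30, 14:45-18:15 (subtract 5h to convert from UTC+5).
Wiremu ∩ Maria: 09:00-11:45, 14:30-17:15.
Wiremu ∩ Maria ∩ Diego: 09:15-10:45, 11:15-11:45, 14:30-16:45.
Wiremu ∩ Maria ∩ Diego ∩ Wendy: 09:15-10:45, 11:15-11:45, 14:45-16:45.
The longest is 14:45-16:45 at 120 minutes.

120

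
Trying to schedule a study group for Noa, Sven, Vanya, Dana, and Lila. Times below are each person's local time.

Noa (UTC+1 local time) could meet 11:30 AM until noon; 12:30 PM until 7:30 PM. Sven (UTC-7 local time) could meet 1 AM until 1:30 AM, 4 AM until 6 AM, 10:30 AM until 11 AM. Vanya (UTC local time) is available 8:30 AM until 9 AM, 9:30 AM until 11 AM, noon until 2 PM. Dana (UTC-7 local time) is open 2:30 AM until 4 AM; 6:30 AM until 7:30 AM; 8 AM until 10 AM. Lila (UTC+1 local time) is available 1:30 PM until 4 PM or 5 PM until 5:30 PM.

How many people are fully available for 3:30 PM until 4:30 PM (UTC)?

Noa in UTC: 10:30-11:00, 11:30-18:30 (subtract 1h to convert from UTC+1).
Sven in UTC: 08:00-08:30, 11:00-13:00, 17:30-18:00 (add 7h to convert from UTC-7).
Vanya in UTC: 08:30-09:00, 09:30-11:00, 12:00-14:00.
Dana in UTC: 09:30-11:00, 13:30-14:30, 15:00-17:00 (add 7h to convert from UTC-7).
Lila in UTC: 12:30-15:00, 16:00-16:30 (subtract 1h to convert from UTC+1).
Noa and Dana can make the full 15:30-16:30 slot — that's 2.

2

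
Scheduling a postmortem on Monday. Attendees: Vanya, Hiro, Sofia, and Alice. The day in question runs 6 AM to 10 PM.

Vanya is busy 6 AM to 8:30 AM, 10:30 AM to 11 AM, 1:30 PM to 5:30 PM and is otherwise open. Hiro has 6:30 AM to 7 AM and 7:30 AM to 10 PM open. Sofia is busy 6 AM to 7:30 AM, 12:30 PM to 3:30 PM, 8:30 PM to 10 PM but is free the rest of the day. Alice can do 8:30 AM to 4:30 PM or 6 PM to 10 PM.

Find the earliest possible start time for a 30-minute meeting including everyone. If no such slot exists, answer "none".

08:30

Vanya free: 08:30-10:30, 11:00-13:30, 17:30-22:00 (invert busy blocks within the working day).
Hiro free: 06:30-07:00, 07:30-22:00.
Sofia free: 07:30-12:30, 15:30-20:30 (invert busy blocks within the working day).
Alice free: 08:30-16:30, 18:00-22:00.
Vanya ∩ Hiro: 08:30-10:30, 11:00-13:30, 17:30-22:00.
Vanya ∩ Hiro ∩ Sofia: 08:30-10:30, 11:00-12:30, 17:30-20:30.
Vanya ∩ Hiro ∩ Sofia ∩ Alice: 08:30-10:30, 11:00-12:30, 18:00-20:30.
The first common window of at least 30 minutes is 08:30-10:30, so the earliest start is 08:30.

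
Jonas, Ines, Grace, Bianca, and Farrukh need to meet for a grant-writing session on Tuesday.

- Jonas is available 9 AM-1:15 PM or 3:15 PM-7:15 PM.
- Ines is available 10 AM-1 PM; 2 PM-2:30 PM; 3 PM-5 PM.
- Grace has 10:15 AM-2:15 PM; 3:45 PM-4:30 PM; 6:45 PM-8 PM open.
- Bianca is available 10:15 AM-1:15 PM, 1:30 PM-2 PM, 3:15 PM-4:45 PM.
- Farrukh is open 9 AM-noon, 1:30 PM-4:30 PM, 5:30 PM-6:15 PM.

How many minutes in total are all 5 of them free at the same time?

Jonas ∩ Ines: 10:00-13:00, 15:15-17:00.
Jonas ∩ Ines ∩ Grace: 10:15-13:00, 15:45-16:30.
Jonas ∩ Ines ∩ Grace ∩ Bianca: 10:15-13:00, 15:45-16:30.
Jonas ∩ Ines ∩ Grace ∩ Bianca ∩ Farrukh: 10:15-12:00, 15:45-16:30.
So the common availability across everyone is 10:15-12:00, 15:45-16:30.
Summing the common windows: 105 + 45 = 150 minutes.

150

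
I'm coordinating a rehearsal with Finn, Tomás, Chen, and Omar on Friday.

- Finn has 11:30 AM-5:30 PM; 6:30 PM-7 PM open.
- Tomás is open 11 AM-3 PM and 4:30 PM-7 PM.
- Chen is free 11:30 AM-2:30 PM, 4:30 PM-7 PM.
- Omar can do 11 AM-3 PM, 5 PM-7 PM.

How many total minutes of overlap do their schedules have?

240

Finn ∩ Tomás: 11:30-15:00, 16:30-17:30, 18:30-19:00.
Finn ∩ Tomás ∩ Chen: 11:30-14:30, 16:30-17:30, 18:30-19:00.
Finn ∩ Tomás ∩ Chen ∩ Omar: 11:30-14:30, 17:00-17:30, 18:30-19:00.
So the common availability across everyone is 11:30-14:30, 17:00-17:30, 18:30-19:00.
Summing the common windows: 180 + 30 + 30 = 240 minutes.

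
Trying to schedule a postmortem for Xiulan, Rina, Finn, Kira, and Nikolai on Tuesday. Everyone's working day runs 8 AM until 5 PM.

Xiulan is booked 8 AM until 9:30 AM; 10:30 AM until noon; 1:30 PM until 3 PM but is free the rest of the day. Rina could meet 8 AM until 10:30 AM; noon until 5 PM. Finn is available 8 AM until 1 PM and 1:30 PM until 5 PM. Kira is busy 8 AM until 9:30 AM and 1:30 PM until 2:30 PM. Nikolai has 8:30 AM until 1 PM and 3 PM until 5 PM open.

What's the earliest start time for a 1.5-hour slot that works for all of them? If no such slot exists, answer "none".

Xiulan free: 09:30-10:30, 12:00-13:30, 15:00-17:00 (invert busy blocks within the working day).
Rina free: 08:00-10:30, 12:00-17:00.
Finn free: 08:00-13:00, 13:30-17:00.
Kira free: 09:30-13:30, 14:30-17:00 (invert busy blocks within the working day).
Nikolai free: 08:30-13:00, 15:00-17:00.
Xiulan ∩ Rina: 09:30-10:30, 12:00-13:30, 15:00-17:00.
Xiulan ∩ Rina ∩ Finn: 09:30-10:30, 12:00-13:00, 15:00-17:00.
Xiulan ∩ Rina ∩ Finn ∩ Kira: 09:30-10:30, 12:00-13:00, 15:00-17:00.
Xiulan ∩ Rina ∩ Finn ∩ Kira ∩ Nikolai: 09:30-10:30, 12:00-13:00, 15:00-17:00.
So the common availability across everyone is 09:30-10:30, 12:00-13:00, 15:00-17:00.
The first common window of at least 90 minutes is 15:00-17:00, so the earliest start is 15:00.

15:00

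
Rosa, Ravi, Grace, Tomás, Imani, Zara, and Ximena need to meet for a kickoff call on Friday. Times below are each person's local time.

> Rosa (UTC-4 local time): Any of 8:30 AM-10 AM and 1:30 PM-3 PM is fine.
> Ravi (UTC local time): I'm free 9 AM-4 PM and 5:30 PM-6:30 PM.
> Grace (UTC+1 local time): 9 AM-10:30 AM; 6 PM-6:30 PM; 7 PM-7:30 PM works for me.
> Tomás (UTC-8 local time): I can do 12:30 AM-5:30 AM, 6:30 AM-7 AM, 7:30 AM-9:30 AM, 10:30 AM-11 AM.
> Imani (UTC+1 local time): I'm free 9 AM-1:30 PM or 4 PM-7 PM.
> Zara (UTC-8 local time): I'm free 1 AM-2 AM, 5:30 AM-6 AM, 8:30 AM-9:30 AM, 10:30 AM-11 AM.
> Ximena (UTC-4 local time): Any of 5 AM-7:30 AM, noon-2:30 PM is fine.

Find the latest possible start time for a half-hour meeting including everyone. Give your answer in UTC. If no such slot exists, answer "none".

Rosa in UTC: 12:30-14:00, 17:30-19:00 (add 4h to convert from UTC-4).
Ravi in UTC: 09:00-16:00, 17:30-18:30.
Grace in UTC: 08:00-09:30, 17:00-17:30, 18:00-18:30 (subtract 1h to convert from UTC+1).
Tomás in UTC: 08:30-13:30, 14:30-15:00, 15:30-17:30, 18:30-19:00 (add 8h to convert from UTC-8).
Imani in UTC: 08:00-12:30, 15:00-18:00 (subtract 1h to convert from UTC+1).
Zara in UTC: 09:00-10:00, 13:30-14:00, 16:30-17:30, 18:30-19:00 (add 8h to convert from UTC-8).
Ximena in UTC: 09:00-11:30, 16:00-18:30 (add 4h to convert from UTC-4).
Rosa ∩ Ravi: 12:30-14:00, 17:30-18:30.
Rosa ∩ Ravi ∩ Grace: 18:00-18:30.
Rosa ∩ Ravi ∩ Grace ∩ Tomás: ∅.
Rosa ∩ Ravi ∩ Grace ∩ Tomás ∩ Imani: ∅.
Rosa ∩ Ravi ∩ Grace ∩ Tomás ∩ Imani ∩ Zara: ∅.
Rosa ∩ Ravi ∩ Grace ∩ Tomás ∩ Imani ∩ Zara ∩ Ximena: ∅.
There is no time when everyone is free.
No common window is at least 30 minutes long.

none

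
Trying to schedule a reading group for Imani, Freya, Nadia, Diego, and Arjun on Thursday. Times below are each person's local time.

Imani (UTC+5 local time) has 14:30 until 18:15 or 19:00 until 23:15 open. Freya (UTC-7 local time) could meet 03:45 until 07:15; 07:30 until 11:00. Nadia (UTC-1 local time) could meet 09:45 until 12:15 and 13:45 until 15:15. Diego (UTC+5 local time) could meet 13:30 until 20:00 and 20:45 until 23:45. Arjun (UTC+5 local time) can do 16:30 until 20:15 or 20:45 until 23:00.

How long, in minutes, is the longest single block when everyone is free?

105

Imani in UTC: 09:30-13:15, 14:00-18:15 (subtract 5h to convert from UTC+5).
Freya in UTC: 10:45-14:15, 14:30-18:00 (add 7h to convert from UTC-7).
Nadia in UTC: 10:45-13:15, 14:45-16:15 (add 1h to convert from UTC-1).
Diego in UTC: 08:30-15:00, 15:45-18:45 (subtract 5h to convert from UTC+5).
Arjun in UTC: 11:30-15:15, 15:45-18:00 (subtract 5h to convert from UTC+5).
Imani ∩ Freya: 10:45-13:15, 14:00-14:15, 14:30-18:00.
Imani ∩ Freya ∩ Nadia: 10:45-13:15, 14:45-16:15.
Imani ∩ Freya ∩ Nadia ∩ Diego: 10:45-13:15, 14:45-15:00, 15:45-16:15.
Imani ∩ Freya ∩ Nadia ∩ Diego ∩ Arjun: 11:30-13:15, 14:45-15:00, 15:45-16:15.
The longest is 11:30-13:15 at 105 minutes.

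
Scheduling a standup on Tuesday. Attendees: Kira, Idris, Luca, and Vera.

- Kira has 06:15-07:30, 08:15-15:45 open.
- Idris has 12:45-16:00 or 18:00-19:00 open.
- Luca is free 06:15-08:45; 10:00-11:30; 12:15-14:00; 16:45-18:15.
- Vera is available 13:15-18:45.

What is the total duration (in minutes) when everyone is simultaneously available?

Kira ∩ Idris: 12:45-15:45.
Kira ∩ Idris ∩ Luca: 12:45-14:00.
Kira ∩ Idris ∩ Luca ∩ Vera: 13:15-14:00.
That's a single block of 45 minutes.

45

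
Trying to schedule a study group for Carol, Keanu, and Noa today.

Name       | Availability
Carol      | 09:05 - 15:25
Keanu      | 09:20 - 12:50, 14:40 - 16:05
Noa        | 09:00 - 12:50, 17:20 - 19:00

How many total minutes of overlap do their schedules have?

210

Carol ∩ Keanu: 09:20-12:50, 14:40-15:25.
Carol ∩ Keanu ∩ Noa: 09:20-12:50.
That's a single block of 210 minutes.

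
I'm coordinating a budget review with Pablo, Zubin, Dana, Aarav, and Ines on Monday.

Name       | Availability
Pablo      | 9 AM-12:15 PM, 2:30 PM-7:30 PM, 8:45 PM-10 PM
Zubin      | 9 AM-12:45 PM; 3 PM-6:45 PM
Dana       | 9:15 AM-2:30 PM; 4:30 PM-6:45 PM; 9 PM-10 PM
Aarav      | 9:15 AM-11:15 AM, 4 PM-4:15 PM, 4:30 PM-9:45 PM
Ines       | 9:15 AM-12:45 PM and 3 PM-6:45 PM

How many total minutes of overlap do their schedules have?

255

Pablo ∩ Zubin: 09:00-12:15, 15:00-18:45.
Pablo ∩ Zubin ∩ Dana: 09:15-12:15, 16:30-18:45.
Pablo ∩ Zubin ∩ Dana ∩ Aarav: 09:15-11:15, 16:30-18:45.
Pablo ∩ Zubin ∩ Dana ∩ Aarav ∩ Ines: 09:15-11:15, 16:30-18:45.
Those are the intersection windows.
Summing the common windows: 120 + 135 = 255 minutes.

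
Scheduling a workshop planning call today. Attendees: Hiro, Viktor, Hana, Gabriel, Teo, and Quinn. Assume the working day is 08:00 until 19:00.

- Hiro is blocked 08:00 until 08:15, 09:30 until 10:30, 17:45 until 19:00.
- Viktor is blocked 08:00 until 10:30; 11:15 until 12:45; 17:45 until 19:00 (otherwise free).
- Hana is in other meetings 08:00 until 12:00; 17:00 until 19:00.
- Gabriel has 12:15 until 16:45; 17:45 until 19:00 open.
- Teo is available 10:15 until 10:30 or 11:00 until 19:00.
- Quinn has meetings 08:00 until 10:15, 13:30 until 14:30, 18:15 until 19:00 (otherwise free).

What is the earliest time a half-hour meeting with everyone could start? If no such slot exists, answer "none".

12:45

Hiro free: 08:15-09:30, 10:30-17:45 (invert busy blocks within the working day).
Viktor free: 10:30-11:15, 12:45-17:45 (invert busy blocks within the working day).
Hana free: 12:00-17:00 (invert busy blocks within the working day).
Gabriel free: 12:15-16:45, 17:45-19:00.
Teo free: 10:15-10:30, 11:00-19:00.
Quinn free: 10:15-13:30, 14:30-18:15 (invert busy blocks within the working day).
Hiro ∩ Viktor: 10:30-11:15, 12:45-17:45.
Hiro ∩ Viktor ∩ Hana: 12:45-17:00.
Hiro ∩ Viktor ∩ Hana ∩ Gabriel: 12:45-16:45.
Hiro ∩ Viktor ∩ Hana ∩ Gabriel ∩ Teo: 12:45-16:45.
Hiro ∩ Viktor ∩ Hana ∩ Gabriel ∩ Teo ∩ Quinn: 12:45-13:30, 14:30-16:45.
The first common window of at least 30 minutes is 12:45-13:30, so the earliest start is 12:45.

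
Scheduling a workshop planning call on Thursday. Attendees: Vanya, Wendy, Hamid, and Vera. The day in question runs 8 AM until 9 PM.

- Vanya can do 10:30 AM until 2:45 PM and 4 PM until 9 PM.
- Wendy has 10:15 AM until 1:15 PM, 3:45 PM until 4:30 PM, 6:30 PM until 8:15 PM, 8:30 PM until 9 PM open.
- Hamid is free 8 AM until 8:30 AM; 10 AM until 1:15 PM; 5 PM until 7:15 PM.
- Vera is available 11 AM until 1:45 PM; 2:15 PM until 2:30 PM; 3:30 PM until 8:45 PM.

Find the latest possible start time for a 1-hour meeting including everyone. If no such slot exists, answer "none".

Vanya ∩ Wendy: 10:30-13:15, 16:00-16:30, 18:30-20:15, 20:30-21:00.
Vanya ∩ Wendy ∩ Hamid: 10:30-13:15, 18:30-19:15.
Vanya ∩ Wendy ∩ Hamid ∩ Vera: 11:00-13:15, 18:30-19:15.
The last common window of at least 60 minutes is 11:00-13:15; a 60-minute meeting can start as late as 12:15 and still end by 13:15.

12:15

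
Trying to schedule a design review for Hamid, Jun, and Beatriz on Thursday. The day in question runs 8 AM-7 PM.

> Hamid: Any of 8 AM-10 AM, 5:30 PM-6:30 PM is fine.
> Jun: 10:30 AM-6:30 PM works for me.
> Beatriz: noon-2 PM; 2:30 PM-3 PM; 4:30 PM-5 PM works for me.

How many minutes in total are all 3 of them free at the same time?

Hamid ∩ Jun: 17:30-18:30.
Hamid ∩ Jun ∩ Beatriz: ∅.
There is no time when everyone is free.
There is no common window, so the total is 0 minutes.

0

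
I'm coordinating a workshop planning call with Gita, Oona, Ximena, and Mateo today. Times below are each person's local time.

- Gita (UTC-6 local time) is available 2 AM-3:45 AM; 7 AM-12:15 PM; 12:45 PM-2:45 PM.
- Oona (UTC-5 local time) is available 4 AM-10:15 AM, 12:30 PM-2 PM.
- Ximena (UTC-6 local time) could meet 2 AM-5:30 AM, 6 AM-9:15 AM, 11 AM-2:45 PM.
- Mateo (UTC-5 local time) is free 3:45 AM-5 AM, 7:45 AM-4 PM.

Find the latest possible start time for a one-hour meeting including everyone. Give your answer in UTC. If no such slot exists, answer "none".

14:15

Gita in UTC: 08:00-09:45, 13:00-18:15, 18:45-20:45 (add 6h to convert from UTC-6).
Oona in UTC: 09:00-15:15, 17:30-19:00 (add 5h to convert from UTC-5).
Ximena in UTC: 08:00-11:30, 12:00-15:15, 17:00-20:45 (add 6h to convert from UTC-6).
Mateo in UTC: 08:45-10:00, 12:45-21:00 (add 5h to convert from UTC-5).
Gita ∩ Oona: 09:00-09:45, 13:00-15:15, 17:30-18:15, 18:45-19:00.
Gita ∩ Oona ∩ Ximena: 09:00-09:45, 13:00-15:15, 17:30-18:15, 18:45-19:00.
Gita ∩ Oona ∩ Ximena ∩ Mateo: 09:00-09:45, 13:00-15:15, 17:30-18:15, 18:45-19:00.
The last common window of at least 60 minutes is 13:00-15:15; a 60-minute meeting can start as late as 14:15 and still end by 15:15.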